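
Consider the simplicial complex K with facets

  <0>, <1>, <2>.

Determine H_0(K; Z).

We work with the vertex ordering 0 < 1 < 2. The simplices of K, each written with vertices in increasing order, are:

  0-simplices (3): [0], [1], [2]

Hence C_0 ≅ Z^3.

From H_k ≅ ker(∂_k) / im(∂_{k+1}) we obtain:

  H_0: rank C_0 − rank ∂_1 = 3 − 0 = 3, and there is no ∂_1, so H_0 = Z^3.

(K is a triangulation of a set of 3 points.)

H_0 ≅ Z^3.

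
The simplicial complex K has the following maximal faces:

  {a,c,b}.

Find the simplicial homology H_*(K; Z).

Fix the vertex order a < b < c and write every simplex with vertices in increasing order. Then dim K = 2 and the simplices of K are:

  0-simplices (3): a, b, c
  1-simplices (3): ab, ac, bc
  2-simplices (1): abc

Hence C_0 ≅ Z^3, C_1 ≅ Z^3, C_2 ≅ Z^1.

∂_1: C_1 → C_0 maps an edge to its endpoints' difference, ∂[p,q] = q − p. For instance
  ∂bc = c − b.
This gives a 3×3 integer matrix of rank 2; reducing to Smith normal form yields diagonal entries (1,1).

∂_2: C_2 → C_1 maps a triangle to the signed sum of its edges. For instance
  ∂abc = bc − ac + ab.
As a 3×1 matrix over Z this has rank 1, with invariant factors (1).

Now H_k = ker ∂_k / im ∂_{k+1}, so:

  H_0: rank C_0 − rank ∂_1 = 3 − 2 = 1, and the invariant factors of ∂_1 are all 1, so H_0 ≅ Z.
  H_1: rank ker ∂_1 − rank ∂_2 = (3 − 2) − 1 = 0, and the invariant factors of ∂_2 are all 1, so H_1 ≅ 0.
  H_2: rank ker ∂_2 − rank ∂_3 = (1 − 1) − 0 = 0, and there is no ∂_3, so H_2 ≅ 0.

(K is a triangulation of the 2-simplex.)

H_0 = Z,  H_1 = 0,  H_2 = 0.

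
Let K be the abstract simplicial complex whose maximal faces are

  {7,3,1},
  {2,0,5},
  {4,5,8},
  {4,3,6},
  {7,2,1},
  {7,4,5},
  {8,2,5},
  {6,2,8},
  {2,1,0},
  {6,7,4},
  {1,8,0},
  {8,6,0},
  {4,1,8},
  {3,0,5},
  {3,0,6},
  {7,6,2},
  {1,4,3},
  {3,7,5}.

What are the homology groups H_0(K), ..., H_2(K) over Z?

Take the total order 0 < 1 < 2 < 3 < 4 < 5 < 6 < 7 < 8 on the vertex set. Then K (dimension 2) consists of the simplices:

  0-simplices (9): [0], [1], [2], [3], [4], [5], [6], [7], [8]
  1-simplices (27): (27 of them)
  2-simplices (18): [0,1,2], [0,1,8], [0,2,5], [0,3,5], [0,3,6], [0,6,8], [1,2,7], [1,3,4], [1,3,7], [1,4,8], [2,5,8], [2,6,7], [2,6,8], [3,4,6], [3,5,7], [4,5,7], [4,5,8], [4,6,7]

so the chain groups are C_0 ≅ Z^9, C_1 ≅ Z^27, C_2 ≅ Z^18.

The boundary map ∂_1: C_1 → C_0 sends each edge [p,q] (with p < q) to q − p.
The 9×27 boundary matrix has rank 8 and Smith normal form diag(1,1,1,1,1,1,1,1).

∂_2: C_2 → C_1 sends each 2-simplex [p,q,r] to [q,r] − [p,r] + [p,q]. For instance
  ∂[2,6,7] = [6,7] − [2,7] + [2,6],
  ∂[0,2,5] = [2,5] − [0,5] + [0,2].
This gives a 27×18 integer matrix of rank 18; reducing to Smith normal form yields diagonal entries (1,1,1,1,1,1,1,1,1,1,1,1,1,1,1,1,1,2).

From H_k ≅ ker(∂_k) / im(∂_{k+1}) we obtain:

  H_0: rank C_0 − rank ∂_1 = 9 − 8 = 1, and the invariant factors of ∂_1 are all 1, so H_0 = Z.
  H_1: rank ker ∂_1 − rank ∂_2 = (27 − 8) − 18 = 1, and ∂_2 has invariant factor 2 > 1, so H_1 = Z ⊕ Z/2Z.
  H_2: rank ker ∂_2 − rank ∂_3 = (18 − 18) − 0 = 0, and there is no ∂_3, so H_2 = 0.

(K is a triangulation of the Klein bottle.)

H_0 = Z,  H_1 = Z ⊕ Z/2Z,  H_2 = 0.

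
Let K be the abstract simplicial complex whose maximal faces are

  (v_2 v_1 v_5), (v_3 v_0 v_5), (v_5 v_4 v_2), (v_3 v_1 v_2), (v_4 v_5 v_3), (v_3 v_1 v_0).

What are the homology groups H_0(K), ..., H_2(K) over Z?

H_0 = Z,  H_1 = Z,  H_2 = 0.

Take the total order v_0 < v_1 < v_2 < v_3 < v_4 < v_5 on the vertex set. Then K (dimension 2) consists of the simplices:

  0-simplices (6): [v_0], [v_1], [v_2], [v_3], [v_4], [v_5]
  1-simplices (12): [v_0,v_1], [v_0,v_3], [v_0,v_5], [v_1,v_2], [v_1,v_3], [v_1,v_5], [v_2,v_3], [v_2,v_4], [v_2,v_5], [v_3,v_4], [v_3,v_5], [v_4,v_5]
  2-simplices (6): [v_0,v_1,v_3], [v_0,v_3,v_5], [v_1,v_2,v_3], [v_1,v_2,v_5], [v_2,v_4,v_5], [v_3,v_4,v_5]

Hence C_0 ≅ Z^6, C_1 ≅ Z^12, C_2 ≅ Z^6.

∂_1: C_1 → C_0 sends each edge [p,q] (with p < q) to q − p.
This gives a 6×12 integer matrix of rank 5; reducing to Smith normal form yields diagonal entries (1,1,1,1,1).

∂_2: C_2 → C_1 sends each 2-simplex [p,q,r] to [q,r] − [p,r] + [p,q]. For instance
  ∂[v_2,v_4,v_5] = [v_4,v_5] − [v_2,v_5] + [v_2,v_4],
  ∂[v_3,v_4,v_5] = [v_4,v_5] − [v_3,v_5] + [v_3,v_4].
This gives a 12×6 integer matrix of rank 6; reducing to Smith normal form yields diagonal entries (1,1,1,1,1,1).

Computing H_k = (kernel of ∂_k) / (image of ∂_{k+1}):

  H_0: rank C_0 − rank ∂_1 = 6 − 5 = 1, and the invariant factors of ∂_1 are all 1, so H_0 = Z.
  H_1: rank ker ∂_1 − rank ∂_2 = (12 − 5) − 6 = 1, and the invariant factors of ∂_2 are all 1, so H_1 = Z.
  H_2: rank ker ∂_2 − rank ∂_3 = (6 − 6) − 0 = 0, and there is no ∂_3, so H_2 = 0.

(K is a triangulation of the cylinder S^1 x I.)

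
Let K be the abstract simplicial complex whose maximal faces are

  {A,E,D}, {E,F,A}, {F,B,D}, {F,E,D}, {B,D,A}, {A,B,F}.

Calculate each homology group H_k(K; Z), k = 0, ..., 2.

K has 5 vertices, 9 edges, 6 triangles.
rank ∂_0 = 0, rank ∂_1 = 4 ⇒ b_0 = 5 − 0 − 4 = 1; all invariant factors of ∂_1 are 1 so no torsion. So H_0 ≅ Z.
rank ∂_1 = 4, rank ∂_2 = 5 ⇒ b_1 = 9 − 4 − 5 = 0; all invariant factors of ∂_2 are 1 so no torsion. So H_1 ≅ 0.
rank ∂_2 = 5, rank ∂_3 = 0 ⇒ b_2 = 6 − 5 − 0 = 1. So H_2 ≅ Z.

H_0 ≅ Z,  H_1 = 0,  H_2 ≅ Z.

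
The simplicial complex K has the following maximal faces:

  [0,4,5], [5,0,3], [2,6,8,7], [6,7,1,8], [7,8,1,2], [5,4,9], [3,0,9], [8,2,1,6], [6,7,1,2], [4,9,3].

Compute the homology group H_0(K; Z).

H_0 = Z^2.

Order the vertices as 0 < 1 < 2 < 3 < 4 < 5 < 6 < 7 < 8 < 9. Listing each simplex with vertices in this order, K has dimension 3 with simplices:

  0-simplices (10): [0], [1], [2], [3], [4], [5], [6], [7], [8], [9]
  1-simplices (20): [0,3], [0,4], [0,5], [0,9], [1,2], [1,6], [1,7], [1,8], [2,6], [2,7], [2,8], [3,4], [3,5], [3,9], [4,5], [4,9], [5,9], [6,7], [6,8], [7,8]
  2-simplices (15): [0,3,5], [0,3,9], [0,4,5], [1,2,6], [1,2,7], [1,2,8], [1,6,7], [1,6,8], [1,7,8], [2,6,7], [2,6,8], [2,7,8], [3,4,9], [4,5,9], [6,7,8]
  3-simplices (5): [1,2,6,7], [1,2,6,8], [1,2,7,8], [1,6,7,8], [2,6,7,8]

giving chain groups C_0 ≅ Z^10, C_1 ≅ Z^20, C_2 ≅ Z^15, C_3 ≅ Z^5.

Boundary ∂_1: C_1 → C_0 sends each edge [p,q] (with p < q) to q − p.
The 10×20 boundary matrix has rank 8 and Smith normal form diag(1,1,1,1,1,1,1,1).

Boundary ∂_2: C_2 → C_1 maps a triangle to the signed sum of its edges. For instance
  ∂[6,7,8] = [7,8] − [6,8] + [6,7],
  ∂[4,5,9] = [5,9] − [4,9] + [4,5].
The resulting 20×15 matrix has rank 11, and its Smith normal form has invariant factors (1,1,1,1,1,1,1,1,1,1,1).

The boundary map ∂_3: C_3 → C_2 sends each 3-simplex σ to the alternating sum Σ_i (−1)^i (σ with its i-th vertex removed). For instance
  ∂[2,6,7,8] = [6,7,8] − [2,7,8] + [2,6,8] − [2,6,7],
  ∂[1,2,6,8] = [2,6,8] − [1,6,8] + [1,2,8] − [1,2,6].
This gives a 15×5 integer matrix of rank 4; reducing to Smith normal form yields diagonal entries (1,1,1,1).

Computing H_k = (kernel of ∂_k) / (image of ∂_{k+1}):

  H_0: rank C_0 − rank ∂_1 = 10 − 8 = 2, and the invariant factors of ∂_1 are all 1, so H_0 ≅ Z^2.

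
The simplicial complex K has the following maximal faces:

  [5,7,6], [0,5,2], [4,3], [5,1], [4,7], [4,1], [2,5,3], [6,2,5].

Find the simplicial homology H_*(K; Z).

H_0 ≅ Z,  H_1 ≅ Z^2,  H_2 = 0.

Order the vertices as 0 < 1 < 2 < 3 < 4 < 5 < 6 < 7. Listing each simplex with vertices in this order, K has dimension 2 with simplices:

  0-simplices (8): [0], [1], [2], [3], [4], [5], [6], [7]
  1-simplices (13): [0,2], [0,5], [1,4], [1,5], [2,3], [2,5], [2,6], [3,4], [3,5], [4,7], [5,6], [5,7], [6,7]
  2-simplices (4): [0,2,5], [2,3,5], [2,5,6], [5,6,7]

so the chain groups are C_0 ≅ Z^8, C_1 ≅ Z^13, C_2 ≅ Z^4.

∂_1: C_1 → C_0 sends each edge [p,q] (with p < q) to q − p.
This gives a 8×13 integer matrix of rank 7; reducing to Smith normal form yields diagonal entries (1,1,1,1,1,1,1).

∂_2: C_2 → C_1 acts by ∂[p,q,r] = [q,r] − [p,r] + [p,q]. For instance
  ∂[0,2,5] = [2,5] − [0,5] + [0,2],
  ∂[2,3,5] = [3,5] − [2,5] + [2,3].
This gives a 13×4 integer matrix of rank 4; reducing to Smith normal form yields diagonal entries (1,1,1,1).

Computing H_k = (kernel of ∂_k) / (image of ∂_{k+1}):

  H_0: rank C_0 − rank ∂_1 = 8 − 7 = 1, and the invariant factors of ∂_1 are all 1, so H_0 ≅ Z.
  H_1: rank ker ∂_1 − rank ∂_2 = (13 − 7) − 4 = 2, and the invariant factors of ∂_2 are all 1, so H_1 ≅ Z^2.
  H_2: rank ker ∂_2 − rank ∂_3 = (4 − 4) − 0 = 0, and there is no ∂_3, so H_2 ≅ 0.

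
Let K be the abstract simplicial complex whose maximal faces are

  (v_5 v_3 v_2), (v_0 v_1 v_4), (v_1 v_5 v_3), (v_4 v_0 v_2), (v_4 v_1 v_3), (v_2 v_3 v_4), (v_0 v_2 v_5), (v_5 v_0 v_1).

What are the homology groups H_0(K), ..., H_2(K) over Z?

K has 6 vertices, 12 edges, 8 triangles.
rank ∂_0 = 0, rank ∂_1 = 5 ⇒ b_0 = 6 − 0 − 5 = 1; all invariant factors of ∂_1 are 1 so no torsion. So H_0 ≅ Z.
rank ∂_1 = 5, rank ∂_2 = 7 ⇒ b_1 = 12 − 5 − 7 = 0; all invariant factors of ∂_2 are 1 so no torsion. So H_1 ≅ 0.
rank ∂_2 = 7, rank ∂_3 = 0 ⇒ b_2 = 8 − 7 − 0 = 1. So H_2 ≅ Z.

H_0 = Z,  H_1 = 0,  H_2 = Z.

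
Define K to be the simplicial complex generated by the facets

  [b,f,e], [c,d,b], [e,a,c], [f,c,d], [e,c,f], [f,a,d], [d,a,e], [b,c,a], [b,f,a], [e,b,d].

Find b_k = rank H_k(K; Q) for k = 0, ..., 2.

Take the total order a < b < c < d < e < f on the vertex set. Then K (dimension 2) consists of the simplices:

  0-simplices (6): a, b, c, d, e, f
  1-simplices (15): ab, ac, ad, ae, af, bc, bd, be, bf, cd, ce, cf, de, df, ef
  2-simplices (10): abc, abf, ace, ade, adf, bcd, bde, bef, cdf, cef

Hence C_0 ≅ Z^6, C_1 ≅ Z^15, C_2 ≅ Z^10.

The boundary map ∂_1: C_1 → C_0 sends each edge [p,q] (with p < q) to q − p.
The 6×15 boundary matrix has rank 5 and Smith normal form diag(1,1,1,1,1).

∂_2: C_2 → C_1 maps a triangle to the signed sum of its edges. For instance
  ∂cef = ef − cf + ce,
  ∂ace = ce − ae + ac.
This gives a 15×10 integer matrix of rank 10; reducing to Smith normal form yields diagonal entries (1,1,1,1,1,1,1,1,1,2).

Reading off H_k = ker ∂_k / im ∂_{k+1}:

  H_0: rank C_0 − rank ∂_1 = 6 − 5 = 1, and the invariant factors of ∂_1 are all 1, so H_0 = Z.
  H_1: rank ker ∂_1 − rank ∂_2 = (15 − 5) − 10 = 0, and ∂_2 has invariant factor 2 > 1, so H_1 = Z/2.
  H_2: rank ker ∂_2 − rank ∂_3 = (10 − 10) − 0 = 0, and there is no ∂_3, so H_2 = 0.

As a check, the Euler characteristic is 6 − 15 + 10 = 1, which agrees with 1 − 0 + 0 = 1.

Hence the Betti numbers are b_0 = 1, b_1 = 0, b_2 = 0.

b_0 = 1, b_1 = 0, b_2 = 0.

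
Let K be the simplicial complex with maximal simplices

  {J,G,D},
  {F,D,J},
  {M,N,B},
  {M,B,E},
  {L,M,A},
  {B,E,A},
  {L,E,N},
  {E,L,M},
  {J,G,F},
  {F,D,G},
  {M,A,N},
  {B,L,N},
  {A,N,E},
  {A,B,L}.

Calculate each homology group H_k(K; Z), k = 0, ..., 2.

H_0 = Z^2,  H_1 = Z/2,  H_2 = Z.

K has 10 vertices, 21 edges, 14 triangles.
rank ∂_0 = 0, rank ∂_1 = 8 ⇒ b_0 = 10 − 0 − 8 = 2; all invariant factors of ∂_1 are 1 so no torsion. So H_0 = Z^2.
rank ∂_1 = 8, rank ∂_2 = 13 ⇒ b_1 = 21 − 8 − 13 = 0; ∂_2 has invariant factor(s) [2] giving torsion. So H_1 = Z/2.
rank ∂_2 = 13, rank ∂_3 = 0 ⇒ b_2 = 14 − 13 − 0 = 1. So H_2 = Z.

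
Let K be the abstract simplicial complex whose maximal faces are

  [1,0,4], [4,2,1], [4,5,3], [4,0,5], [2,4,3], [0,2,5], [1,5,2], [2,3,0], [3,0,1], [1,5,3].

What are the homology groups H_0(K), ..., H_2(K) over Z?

H_0 ≅ Z,  H_1 ≅ Z/2,  H_2 = 0.

Order the vertices as 0 < 1 < 2 < 3 < 4 < 5. Listing each simplex with vertices in this order, K has dimension 2 with simplices:

  0-simplices (6): [0], [1], [2], [3], [4], [5]
  1-simplices (15): [0,1], [0,2], [0,3], [0,4], [0,5], [1,2], [1,3], [1,4], [1,5], [2,3], [2,4], [2,5], [3,4], [3,5], [4,5]
  2-simplices (10): [0,1,3], [0,1,4], [0,2,3], [0,2,5], [0,4,5], [1,2,4], [1,2,5], [1,3,5], [2,3,4], [3,4,5]

Hence C_0 ≅ Z^6, C_1 ≅ Z^15, C_2 ≅ Z^10.

The boundary map ∂_1: C_1 → C_0 sends each edge [p,q] (with p < q) to q − p. For instance
  ∂[2,4] = [4] − [2].
This gives a 6×15 integer matrix of rank 5; reducing to Smith normal form yields diagonal entries (1,1,1,1,1).

∂_2: C_2 → C_1 acts by ∂[p,q,r] = [q,r] − [p,r] + [p,q]. For instance
  ∂[0,2,5] = [2,5] − [0,5] + [0,2],
  ∂[0,1,3] = [1,3] − [0,3] + [0,1].
The 15×10 boundary matrix has rank 10 and Smith normal form diag(1,1,1,1,1,1,1,1,1,2).

Reading off H_k = ker ∂_k / im ∂_{k+1}:

  H_0: rank C_0 − rank ∂_1 = 6 − 5 = 1, and the invariant factors of ∂_1 are all 1, so H_0 = Z.
  H_1: rank ker ∂_1 − rank ∂_2 = (15 − 5) − 10 = 0, and ∂_2 has invariant factor 2 > 1, so H_1 = Z/2.
  H_2: rank ker ∂_2 − rank ∂_3 = (10 − 10) − 0 = 0, and there is no ∂_3, so H_2 = 0.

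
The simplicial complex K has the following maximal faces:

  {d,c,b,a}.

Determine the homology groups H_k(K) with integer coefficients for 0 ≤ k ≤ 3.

H_0 = Z,  H_1 = 0,  H_2 = 0,  H_3 = 0.

K has 4 vertices, 6 edges, 4 triangles, 1 3-simplex.
rank ∂_0 = 0, rank ∂_1 = 3 ⇒ b_0 = 4 − 0 − 3 = 1; all invariant factors of ∂_1 are 1 so no torsion. So H_0 ≅ Z.
rank ∂_1 = 3, rank ∂_2 = 3 ⇒ b_1 = 6 − 3 − 3 = 0; all invariant factors of ∂_2 are 1 so no torsion. So H_1 ≅ 0.
rank ∂_2 = 3, rank ∂_3 = 1 ⇒ b_2 = 4 − 3 − 1 = 0; all invariant factors of ∂_3 are 1 so no torsion. So H_2 ≅ 0.
rank ∂_3 = 1, rank ∂_4 = 0 ⇒ b_3 = 1 − 1 − 0 = 0. So H_3 ≅ 0.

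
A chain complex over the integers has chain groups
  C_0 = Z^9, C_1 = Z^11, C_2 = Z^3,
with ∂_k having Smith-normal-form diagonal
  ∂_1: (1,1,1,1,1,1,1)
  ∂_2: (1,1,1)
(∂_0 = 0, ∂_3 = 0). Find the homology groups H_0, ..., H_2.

H_0 = Z^2,  H_1 = Z,  H_2 = 0.

H_0: b_0 = 9 − 0 − 7 = 2; torsion from ∂_1 factors > 1: none. So H_0 = Z^2.
H_1: b_1 = 11 − 7 − 3 = 1; torsion from ∂_2 factors > 1: none. So H_1 = Z.
H_2: b_2 = 3 − 3 − 0 = 0; torsion from ∂_3 factors > 1: none. So H_2 = 0.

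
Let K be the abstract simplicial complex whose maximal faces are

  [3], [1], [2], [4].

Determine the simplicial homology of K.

K has 4 vertices.
rank ∂_0 = 0, rank ∂_1 = 0 ⇒ b_0 = 4 − 0 − 0 = 4. So H_0 ≅ Z^4.

H_0 = Z^4.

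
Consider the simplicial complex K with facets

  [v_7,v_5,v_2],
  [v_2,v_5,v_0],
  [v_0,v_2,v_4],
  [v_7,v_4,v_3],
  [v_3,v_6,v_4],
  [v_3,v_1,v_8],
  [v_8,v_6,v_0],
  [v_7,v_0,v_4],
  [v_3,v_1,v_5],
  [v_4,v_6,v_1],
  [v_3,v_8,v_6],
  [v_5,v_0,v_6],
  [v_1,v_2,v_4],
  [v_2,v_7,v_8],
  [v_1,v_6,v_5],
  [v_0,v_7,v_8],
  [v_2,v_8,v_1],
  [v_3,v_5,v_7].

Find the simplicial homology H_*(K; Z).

We work with the vertex ordering v_0 < v_1 < v_2 < v_3 < v_4 < v_5 < v_6 < v_7 < v_8. The simplices of K, each written with vertices in increasing order, are:

  0-simplices (9): [v_0], [v_1], [v_2], [v_3], [v_4], [v_5], [v_6], [v_7], [v_8]
  1-simplices (27): (27 of them)
  2-simplices (18): (18 of them)

giving chain groups C_0 ≅ Z^9, C_1 ≅ Z^27, C_2 ≅ Z^18.

∂_1: C_1 → C_0 sends each edge [p,q] (with p < q) to q − p. For instance
  ∂[v_6,v_8] = [v_8] − [v_6].
As a 9×27 matrix over Z this has rank 8, with invariant factors (1,1,1,1,1,1,1,1).

∂_2: C_2 → C_1 maps a triangle to the signed sum of its edges. For instance
  ∂[v_0,v_2,v_5] = [v_2,v_5] − [v_0,v_5] + [v_0,v_2],
  ∂[v_1,v_4,v_6] = [v_4,v_6] − [v_1,v_6] + [v_1,v_4].
As a 27×18 matrix over Z this has rank 18, with invariant factors (1,1,1,1,1,1,1,1,1,1,1,1,1,1,1,1,1,2).

Now H_k = ker ∂_k / im ∂_{k+1}, so:

  H_0: rank C_0 − rank ∂_1 = 9 − 8 = 1, and the invariant factors of ∂_1 are all 1, so H_0 = Z.
  H_1: rank ker ∂_1 − rank ∂_2 = (27 − 8) − 18 = 1, and ∂_2 has invariant factor 2 > 1, so H_1 = Z ⊕ Z/2.
  H_2: rank ker ∂_2 − rank ∂_3 = (18 − 18) − 0 = 0, and there is no ∂_3, so H_2 = 0.

(K is a triangulation of the Klein bottle.)

H_0 = Z,  H_1 = Z ⊕ Z/2,  H_2 = 0.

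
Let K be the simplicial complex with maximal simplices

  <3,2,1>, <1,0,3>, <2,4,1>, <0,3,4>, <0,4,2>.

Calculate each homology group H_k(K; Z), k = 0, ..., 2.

We work with the vertex ordering 0 < 1 < 2 < 3 < 4. The simplices of K, each written with vertices in increasing order, are:

  0-simplices (5): [0], [1], [2], [3], [4]
  1-simplices (10): [0,1], [0,2], [0,3], [0,4], [1,2], [1,3], [1,4], [2,3], [2,4], [3,4]
  2-simplices (5): [0,1,3], [0,2,4], [0,3,4], [1,2,3], [1,2,4]

giving chain groups C_0 ≅ Z^5, C_1 ≅ Z^10, C_2 ≅ Z^5.

The boundary map ∂_1: C_1 → C_0 is given by ∂[p,q] = [q] − [p].
As a 5×10 matrix over Z this has rank 4, with invariant factors (1,1,1,1).

The boundary map ∂_2: C_2 → C_1 acts by ∂[p,q,r] = [q,r] − [p,r] + [p,q]. For instance
  ∂[0,1,3] = [1,3] − [0,3] + [0,1],
  ∂[0,2,4] = [2,4] − [0,4] + [0,2].
The resulting 10×5 matrix has rank 5, and its Smith normal form has invariant factors (1,1,1,1,1).

From H_k ≅ ker(∂_k) / im(∂_{k+1}) we obtain:

  H_0: rank C_0 − rank ∂_1 = 5 − 4 = 1, and the invariant factors of ∂_1 are all 1, so H_0 = Z.
  H_1: rank ker ∂_1 − rank ∂_2 = (10 − 4) − 5 = 1, and the invariant factors of ∂_2 are all 1, so H_1 = Z.
  H_2: rank ker ∂_2 − rank ∂_3 = (5 − 5) − 0 = 0, and there is no ∂_3, so H_2 = 0.

H_0 = Z,  H_1 = Z,  H_2 = 0.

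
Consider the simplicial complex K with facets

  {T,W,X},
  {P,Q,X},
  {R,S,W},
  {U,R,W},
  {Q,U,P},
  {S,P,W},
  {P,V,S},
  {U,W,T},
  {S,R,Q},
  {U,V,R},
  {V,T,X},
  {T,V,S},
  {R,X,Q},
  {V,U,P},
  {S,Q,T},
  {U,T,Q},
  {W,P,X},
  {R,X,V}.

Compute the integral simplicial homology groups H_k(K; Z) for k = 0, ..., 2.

H_0 ≅ Z,  H_1 ≅ Z^2,  H_2 ≅ Z.

K has 9 vertices, 27 edges, 18 triangles.
rank ∂_0 = 0, rank ∂_1 = 8 ⇒ b_0 = 9 − 0 − 8 = 1; all invariant factors of ∂_1 are 1 so no torsion. So H_0 = Z.
rank ∂_1 = 8, rank ∂_2 = 17 ⇒ b_1 = 27 − 8 − 17 = 2; all invariant factors of ∂_2 are 1 so no torsion. So H_1 = Z^2.
rank ∂_2 = 17, rank ∂_3 = 0 ⇒ b_2 = 18 − 17 − 0 = 1. So H_2 = Z.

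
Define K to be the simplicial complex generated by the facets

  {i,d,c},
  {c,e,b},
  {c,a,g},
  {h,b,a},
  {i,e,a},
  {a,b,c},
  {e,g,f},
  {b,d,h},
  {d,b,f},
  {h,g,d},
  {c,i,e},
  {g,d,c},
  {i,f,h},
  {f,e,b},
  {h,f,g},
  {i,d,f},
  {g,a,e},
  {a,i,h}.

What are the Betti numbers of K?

K has 9 vertices, 27 edges, 18 triangles.
rank ∂_0 = 0, rank ∂_1 = 8 ⇒ b_0 = 9 − 0 − 8 = 1; all invariant factors of ∂_1 are 1 so no torsion. So H_0 = Z.
rank ∂_1 = 8, rank ∂_2 = 18 ⇒ b_1 = 27 − 8 − 18 = 1; ∂_2 has invariant factor(s) [2] giving torsion. So H_1 = Z ⊕ Z/2.
rank ∂_2 = 18, rank ∂_3 = 0 ⇒ b_2 = 18 − 18 − 0 = 0. So H_2 = 0.

b_0 = 1, b_1 = 1, b_2 = 0.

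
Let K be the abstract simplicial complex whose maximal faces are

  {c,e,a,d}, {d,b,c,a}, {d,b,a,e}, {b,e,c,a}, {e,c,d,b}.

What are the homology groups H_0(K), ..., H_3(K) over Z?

Fix the vertex order a < b < c < d < e and write every simplex with vertices in increasing order. Then dim K = 3 and the simplices of K are:

  0-simplices (5): a, b, c, d, e
  1-simplices (10): ab, ac, ad, ae, bc, bd, be, cd, ce, de
  2-simplices (10): abc, abd, abe, acd, ace, ade, bcd, bce, bde, cde
  3-simplices (5): abcd, abce, abde, acde, bcde

so the chain groups are C_0 ≅ Z^5, C_1 ≅ Z^10, C_2 ≅ Z^10, C_3 ≅ Z^5.

The boundary map ∂_1: C_1 → C_0 sends each edge [p,q] (with p < q) to q − p. For instance
  ∂de = e − d.
This gives a 5×10 integer matrix of rank 4; reducing to Smith normal form yields diagonal entries (1,1,1,1).

Boundary ∂_2: C_2 → C_1 maps a triangle to the signed sum of its edges. For instance
  ∂ace = ce − ae + ac,
  ∂acd = cd − ad + ac.
This gives a 10×10 integer matrix of rank 6; reducing to Smith normal form yields diagonal entries (1,1,1,1,1,1).

The boundary map ∂_3: C_3 → C_2 sends each 3-simplex σ to the alternating sum Σ_i (−1)^i (σ with its i-th vertex removed). For instance
  ∂acde = cde − ade + ace − acd,
  ∂abde = bde − ade + abe − abd.
This gives a 10×5 integer matrix of rank 4; reducing to Smith normal form yields diagonal entries (1,1,1,1).

Computing H_k = (kernel of ∂_k) / (image of ∂_{k+1}):

  H_0: rank C_0 − rank ∂_1 = 5 − 4 = 1, and the invariant factors of ∂_1 are all 1, so H_0 = Z.
  H_1: rank ker ∂_1 − rank ∂_2 = (10 − 4) − 6 = 0, and the invariant factors of ∂_2 are all 1, so H_1 = 0.
  H_2: rank ker ∂_2 − rank ∂_3 = (10 − 6) − 4 = 0, and the invariant factors of ∂_3 are all 1, so H_2 = 0.
  H_3: rank ker ∂_3 − rank ∂_4 = (5 − 4) − 0 = 1, and there is no ∂_4, so H_3 = Z.

As a check, the Euler characteristic is 5 − 10 + 10 − 5 = 0, which agrees with 1 − 0 + 0 − 1 = 0.

H_0 = Z,  H_1 = 0,  H_2 = 0,  H_3 = Z.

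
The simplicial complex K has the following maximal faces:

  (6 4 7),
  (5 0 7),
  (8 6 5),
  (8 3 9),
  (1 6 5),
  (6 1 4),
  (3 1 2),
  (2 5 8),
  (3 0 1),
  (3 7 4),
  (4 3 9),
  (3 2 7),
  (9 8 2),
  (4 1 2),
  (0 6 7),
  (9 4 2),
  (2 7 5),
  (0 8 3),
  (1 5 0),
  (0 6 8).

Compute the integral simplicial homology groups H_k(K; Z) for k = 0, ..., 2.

We work with the vertex ordering 0 < 1 < 2 < 3 < 4 < 5 < 6 < 7 < 8 < 9. The simplices of K, each written with vertices in increasing order, are:

  0-simplices (10): [0], [1], [2], [3], [4], [5], [6], [7], [8], [9]
  1-simplices (30): (30 of them)
  2-simplices (20): (20 of them)

Hence C_0 ≅ Z^10, C_1 ≅ Z^30, C_2 ≅ Z^20.

∂_1: C_1 → C_0 maps an edge to its endpoints' difference, ∂[p,q] = q − p.
The resulting 10×30 matrix has rank 9, and its Smith normal form has invariant factors (1,1,1,1,1,1,1,1,1).

The boundary map ∂_2: C_2 → C_1 sends each 2-simplex [p,q,r] to [q,r] − [p,r] + [p,q]. For instance
  ∂[2,5,8] = [5,8] − [2,8] + [2,5],
  ∂[3,4,9] = [4,9] − [3,9] + [3,4].
As a 30×20 matrix over Z this has rank 20, with invariant factors (1,1,1,1,1,1,1,1,1,1,1,1,1,1,1,1,1,1,1,2).

From H_k ≅ ker(∂_k) / im(∂_{k+1}) we obtain:

  H_0: rank C_0 − rank ∂_1 = 10 − 9 = 1, and the invariant factors of ∂_1 are all 1, so H_0 ≅ Z.
  H_1: rank ker ∂_1 − rank ∂_2 = (30 − 9) − 20 = 1, and ∂_2 has invariant factor 2 > 1, so H_1 ≅ Z ⊕ Z/2.
  H_2: rank ker ∂_2 − rank ∂_3 = (20 − 20) − 0 = 0, and there is no ∂_3, so H_2 ≅ 0.

As a check, the Euler characteristic is 10 − 30 + 20 = 0, which agrees with 1 − 1 + 0 = 0.

H_0 ≅ Z,  H_1 ≅ Z ⊕ Z/2,  H_2 = 0.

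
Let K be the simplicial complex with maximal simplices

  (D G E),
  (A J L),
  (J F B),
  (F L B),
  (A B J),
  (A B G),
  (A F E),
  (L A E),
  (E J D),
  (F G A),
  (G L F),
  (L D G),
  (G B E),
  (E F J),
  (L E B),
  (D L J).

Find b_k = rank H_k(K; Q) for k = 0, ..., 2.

b_0 = 1, b_1 = 2, b_2 = 1.

K has 8 vertices, 24 edges, 16 triangles.
rank ∂_0 = 0, rank ∂_1 = 7 ⇒ b_0 = 8 − 0 − 7 = 1; all invariant factors of ∂_1 are 1 so no torsion. So H_0 = Z.
rank ∂_1 = 7, rank ∂_2 = 15 ⇒ b_1 = 24 − 7 − 15 = 2; all invariant factors of ∂_2 are 1 so no torsion. So H_1 = Z^2.
rank ∂_2 = 15, rank ∂_3 = 0 ⇒ b_2 = 16 − 15 − 0 = 1. So H_2 = Z.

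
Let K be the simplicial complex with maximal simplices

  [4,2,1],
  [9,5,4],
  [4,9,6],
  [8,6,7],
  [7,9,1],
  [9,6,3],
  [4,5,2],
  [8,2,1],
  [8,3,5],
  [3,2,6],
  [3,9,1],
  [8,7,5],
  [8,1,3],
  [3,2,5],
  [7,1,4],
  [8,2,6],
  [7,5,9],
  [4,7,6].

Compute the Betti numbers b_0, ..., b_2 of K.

Fix the vertex order 1 < 2 < 3 < 4 < 5 < 6 < 7 < 8 < 9 and write every simplex with vertices in increasing order. Then dim K = 2 and the simplices of K are:

  0-simplices (9): [1], [2], [3], [4], [5], [6], [7], [8], [9]
  1-simplices (27): (27 of them)
  2-simplices (18): [1,2,4], [1,2,8], [1,3,8], [1,3,9], [1,4,7], [1,7,9], [2,3,5], [2,3,6], [2,4,5], [2,6,8], [3,5,8], [3,6,9], [4,5,9], [4,6,7], [4,6,9], [5,7,8], [5,7,9], [6,7,8]

so the chain groups are C_0 ≅ Z^9, C_1 ≅ Z^27, C_2 ≅ Z^18.

∂_1: C_1 → C_0 is given by ∂[p,q] = [q] − [p]. For instance
  ∂[1,4] = [4] − [1].
This gives a 9×27 integer matrix of rank 8; reducing to Smith normal form yields diagonal entries (1,1,1,1,1,1,1,1).

∂_2: C_2 → C_1 sends each 2-simplex [p,q,r] to [q,r] − [p,r] + [p,q]. For instance
  ∂[6,7,8] = [7,8] − [6,8] + [6,7],
  ∂[5,7,8] = [7,8] − [5,8] + [5,7].
The resulting 27×18 matrix has rank 18, and its Smith normal form has invariant factors (1,1,1,1,1,1,1,1,1,1,1,1,1,1,1,1,1,2).

Computing H_k = (kernel of ∂_k) / (image of ∂_{k+1}):

  H_0: rank C_0 − rank ∂_1 = 9 − 8 = 1, and the invariant factors of ∂_1 are all 1, so H_0 ≅ Z.
  H_1: rank ker ∂_1 − rank ∂_2 = (27 − 8) − 18 = 1, and ∂_2 has invariant factor 2 > 1, so H_1 ≅ Z ⊕ Z_2.
  H_2: rank ker ∂_2 − rank ∂_3 = (18 − 18) − 0 = 0, and there is no ∂_3, so H_2 ≅ 0.

Hence the Betti numbers are b_0 = 1, b_1 = 1, b_2 = 0.

b_0 = 1, b_1 = 1, b_2 = 0.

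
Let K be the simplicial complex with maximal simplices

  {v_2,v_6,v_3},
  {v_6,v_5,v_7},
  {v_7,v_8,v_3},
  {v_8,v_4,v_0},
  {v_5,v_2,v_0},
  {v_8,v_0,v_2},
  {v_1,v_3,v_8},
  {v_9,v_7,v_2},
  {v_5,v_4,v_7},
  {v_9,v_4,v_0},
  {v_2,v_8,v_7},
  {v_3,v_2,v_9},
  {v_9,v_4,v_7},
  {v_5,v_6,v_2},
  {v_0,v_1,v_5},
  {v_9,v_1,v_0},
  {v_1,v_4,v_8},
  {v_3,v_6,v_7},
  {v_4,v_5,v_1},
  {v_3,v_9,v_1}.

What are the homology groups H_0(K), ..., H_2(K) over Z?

H_0 ≅ Z,  H_1 ≅ Z ⊕ Z/2,  H_2 = 0.

K has 10 vertices, 30 edges, 20 triangles.
rank ∂_0 = 0, rank ∂_1 = 9 ⇒ b_0 = 10 − 0 − 9 = 1; all invariant factors of ∂_1 are 1 so no torsion. So H_0 = Z.
rank ∂_1 = 9, rank ∂_2 = 20 ⇒ b_1 = 30 − 9 − 20 = 1; ∂_2 has invariant factor(s) [2] giving torsion. So H_1 = Z ⊕ Z/2.
rank ∂_2 = 20, rank ∂_3 = 0 ⇒ b_2 = 20 − 20 − 0 = 0. So H_2 = 0.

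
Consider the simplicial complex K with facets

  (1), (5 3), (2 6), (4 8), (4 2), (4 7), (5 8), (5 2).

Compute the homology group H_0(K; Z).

We work with the vertex ordering 1 < 2 < 3 < 4 < 5 < 6 < 7 < 8. The simplices of K, each written with vertices in increasing order, are:

  0-simplices (8): [1], [2], [3], [4], [5], [6], [7], [8]
  1-simplices (7): [2,4], [2,5], [2,6], [3,5], [4,7], [4,8], [5,8]

Hence C_0 ≅ Z^8, C_1 ≅ Z^7.

The boundary map ∂_1: C_1 → C_0 sends each edge [p,q] (with p < q) to q − p. For instance
  ∂[3,5] = [5] − [3].
This gives a 8×7 integer matrix of rank 6; reducing to Smith normal form yields diagonal entries (1,1,1,1,1,1).

Reading off H_k = ker ∂_k / im ∂_{k+1}:

  H_0: rank C_0 − rank ∂_1 = 8 − 6 = 2, and the invariant factors of ∂_1 are all 1, so H_0 ≅ Z^2.

H_0 ≅ Z^2.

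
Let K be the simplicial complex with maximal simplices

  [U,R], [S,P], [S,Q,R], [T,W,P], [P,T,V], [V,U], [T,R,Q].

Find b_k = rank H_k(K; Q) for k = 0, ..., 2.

Order the vertices as P < Q < R < S < T < U < V < W. Listing each simplex with vertices in this order, K has dimension 2 with simplices:

  0-simplices (8): P, Q, R, S, T, U, V, W
  1-simplices (13): PS, PT, PV, PW, QR, QS, QT, RS, RT, RU, TV, TW, UV
  2-simplices (4): PTV, PTW, QRS, QRT

giving chain groups C_0 ≅ Z^8, C_1 ≅ Z^13, C_2 ≅ Z^4.

∂_1: C_1 → C_0 sends each edge [p,q] (with p < q) to q − p.
This gives a 8×13 integer matrix of rank 7; reducing to Smith normal form yields diagonal entries (1,1,1,1,1,1,1).

Boundary ∂_2: C_2 → C_1 sends each 2-simplex [p,q,r] to [q,r] − [p,r] + [p,q]. For instance
  ∂QRT = RT − QT + QR,
  ∂QRS = RS − QS + QR.
This gives a 13×4 integer matrix of rank 4; reducing to Smith normal form yields diagonal entries (1,1,1,1).

Now H_k = ker ∂_k / im ∂_{k+1}, so:

  H_0: rank C_0 − rank ∂_1 = 8 − 7 = 1, and the invariant factors of ∂_1 are all 1, so H_0 = Z.
  H_1: rank ker ∂_1 − rank ∂_2 = (13 − 7) − 4 = 2, and the invariant factors of ∂_2 are all 1, so H_1 = Z^2.
  H_2: rank ker ∂_2 − rank ∂_3 = (4 − 4) − 0 = 0, and there is no ∂_3, so H_2 = 0.

As a check, the Euler characteristic is 8 − 13 + 4 = -1, which agrees with 1 − 2 + 0 = -1.

Hence the Betti numbers are b_0 = 1, b_1 = 2, b_2 = 0.

b_0 = 1, b_1 = 2, b_2 = 0.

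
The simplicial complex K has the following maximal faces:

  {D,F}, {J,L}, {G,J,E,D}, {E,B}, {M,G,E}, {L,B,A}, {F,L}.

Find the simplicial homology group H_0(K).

H_0 = Z.

K has 9 vertices, 15 edges, 6 triangles, 1 3-simplex.
rank ∂_0 = 0, rank ∂_1 = 8 ⇒ b_0 = 9 − 0 − 8 = 1; all invariant factors of ∂_1 are 1 so no torsion. So H_0 ≅ Z.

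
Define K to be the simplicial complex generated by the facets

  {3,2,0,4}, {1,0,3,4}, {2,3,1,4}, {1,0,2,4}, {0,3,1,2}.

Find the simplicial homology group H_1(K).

We work with the vertex ordering 0 < 1 < 2 < 3 < 4. The simplices of K, each written with vertices in increasing order, are:

  0-simplices (5): [0], [1], [2], [3], [4]
  1-simplices (10): [0,1], [0,2], [0,3], [0,4], [1,2], [1,3], [1,4], [2,3], [2,4], [3,4]
  2-simplices (10): [0,1,2], [0,1,3], [0,1,4], [0,2,3], [0,2,4], [0,3,4], [1,2,3], [1,2,4], [1,3,4], [2,3,4]
  3-simplices (5): [0,1,2,3], [0,1,2,4], [0,1,3,4], [0,2,3,4], [1,2,3,4]

giving chain groups C_0 ≅ Z^5, C_1 ≅ Z^10, C_2 ≅ Z^10, C_3 ≅ Z^5.

The boundary map ∂_1: C_1 → C_0 is given by ∂[p,q] = [q] − [p]. For instance
  ∂[1,2] = [2] − [1].
This gives a 5×10 integer matrix of rank 4; reducing to Smith normal form yields diagonal entries (1,1,1,1).

The boundary map ∂_2: C_2 → C_1 maps a triangle to the signed sum of its edges. For instance
  ∂[1,2,3] = [2,3] − [1,3] + [1,2],
  ∂[2,3,4] = [3,4] − [2,4] + [2,3].
As a 10×10 matrix over Z this has rank 6, with invariant factors (1,1,1,1,1,1).

Boundary ∂_3: C_3 → C_2 sends each 3-simplex σ to the alternating sum Σ_i (−1)^i (σ with its i-th vertex removed). For instance
  ∂[1,2,3,4] = [2,3,4] − [1,3,4] + [1,2,4] − [1,2,3],
  ∂[0,1,2,3] = [1,2,3] − [0,2,3] + [0,1,3] − [0,1,2].
The 10×5 boundary matrix has rank 4 and Smith normal form diag(1,1,1,1).

Now H_k = ker ∂_k / im ∂_{k+1}, so:

  H_1: rank ker ∂_1 − rank ∂_2 = (10 − 4) − 6 = 0, and the invariant factors of ∂_2 are all 1, so H_1 = 0.

(K is a triangulation of the 3-sphere S^3.)

H_1 ≅ 0.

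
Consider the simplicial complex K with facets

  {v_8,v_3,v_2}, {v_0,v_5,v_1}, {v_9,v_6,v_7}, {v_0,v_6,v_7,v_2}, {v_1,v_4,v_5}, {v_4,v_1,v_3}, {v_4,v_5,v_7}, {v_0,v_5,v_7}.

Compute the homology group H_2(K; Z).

Order the vertices as v_0 < v_1 < v_2 < v_3 < v_4 < v_5 < v_6 < v_7 < v_8 < v_9. Listing each simplex with vertices in this order, K has dimension 3 with simplices:

  0-simplices (10): [v_0], [v_1], [v_2], [v_3], [v_4], [v_5], [v_6], [v_7], [v_8], [v_9]
  1-simplices (20): (20 of them)
  2-simplices (11): (11 of them)
  3-simplices (1): [v_0,v_2,v_6,v_7]

Hence C_0 ≅ Z^10, C_1 ≅ Z^20, C_2 ≅ Z^11, C_3 ≅ Z^1.

∂_1: C_1 → C_0 maps an edge to its endpoints' difference, ∂[p,q] = q − p. For instance
  ∂[v_1,v_4] = [v_4] − [v_1].
As a 10×20 matrix over Z this has rank 9, with invariant factors (1,1,1,1,1,1,1,1,1).

Boundary ∂_2: C_2 → C_1 sends each 2-simplex [p,q,r] to [q,r] − [p,r] + [p,q]. For instance
  ∂[v_6,v_7,v_9] = [v_7,v_9] − [v_6,v_9] + [v_6,v_7],
  ∂[v_2,v_3,v_8] = [v_3,v_8] − [v_2,v_8] + [v_2,v_3].
The 20×11 boundary matrix has rank 10 and Smith normal form diag(1,1,1,1,1,1,1,1,1,1).

The boundary map ∂_3: C_3 → C_2 sends each 3-simplex σ to the alternating sum Σ_i (−1)^i (σ with its i-th vertex removed). For instance
  ∂[v_0,v_2,v_6,v_7] = [v_2,v_6,v_7] − [v_0,v_6,v_7] + [v_0,v_2,v_7] − [v_0,v_2,v_6].
As a 11×1 matrix over Z this has rank 1, with invariant factors (1).

Reading off H_k = ker ∂_k / im ∂_{k+1}:

  H_2: rank ker ∂_2 − rank ∂_3 = (11 − 10) − 1 = 0, and the invariant factors of ∂_3 are all 1, so H_2 ≅ 0.

H_2 ≅ 0.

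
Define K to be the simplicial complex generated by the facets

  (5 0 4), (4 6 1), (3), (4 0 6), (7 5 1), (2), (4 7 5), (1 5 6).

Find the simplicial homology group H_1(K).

H_1 = Z.

We work with the vertex ordering 0 < 1 < 2 < 3 < 4 < 5 < 6 < 7. The simplices of K, each written with vertices in increasing order, are:

  0-simplices (8): [0], [1], [2], [3], [4], [5], [6], [7]
  1-simplices (12): [0,4], [0,5], [0,6], [1,4], [1,5], [1,6], [1,7], [4,5], [4,6], [4,7], [5,6], [5,7]
  2-simplices (6): [0,4,5], [0,4,6], [1,4,6], [1,5,6], [1,5,7], [4,5,7]

Hence C_0 ≅ Z^8, C_1 ≅ Z^12, C_2 ≅ Z^6.

∂_1: C_1 → C_0 is given by ∂[p,q] = [q] − [p].
This gives a 8×12 integer matrix of rank 5; reducing to Smith normal form yields diagonal entries (1,1,1,1,1).

∂_2: C_2 → C_1 maps a triangle to the signed sum of its edges. For instance
  ∂[1,4,6] = [4,6] − [1,6] + [1,4],
  ∂[0,4,5] = [4,5] − [0,5] + [0,4].
The 12×6 boundary matrix has rank 6 and Smith normal form diag(1,1,1,1,1,1).

From H_k ≅ ker(∂_k) / im(∂_{k+1}) we obtain:

  H_1: rank ker ∂_1 − rank ∂_2 = (12 − 5) − 6 = 1, and the invariant factors of ∂_2 are all 1, so H_1 ≅ Z.

(K is a triangulation of the disjoint union of a set of 2 points and the cylinder S^1 x I.)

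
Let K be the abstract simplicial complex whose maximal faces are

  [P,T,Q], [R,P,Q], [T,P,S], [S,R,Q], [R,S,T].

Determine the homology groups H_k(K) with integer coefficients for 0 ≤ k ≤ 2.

H_0 ≅ Z,  H_1 ≅ Z,  H_2 = 0.

Fix the vertex order P < Q < R < S < T and write every simplex with vertices in increasing order. Then dim K = 2 and the simplices of K are:

  0-simplices (5): P, Q, R, S, T
  1-simplices (10): PQ, PR, PS, PT, QR, QS, QT, RS, RT, ST
  2-simplices (5): PQR, PQT, PST, QRS, RST

giving chain groups C_0 ≅ Z^5, C_1 ≅ Z^10, C_2 ≅ Z^5.

∂_1: C_1 → C_0 is given by ∂[p,q] = [q] − [p].
This gives a 5×10 integer matrix of rank 4; reducing to Smith normal form yields diagonal entries (1,1,1,1).

Boundary ∂_2: C_2 → C_1 acts by ∂[p,q,r] = [q,r] − [p,r] + [p,q]. For instance
  ∂QRS = RS − QS + QR,
  ∂PST = ST − PT + PS.
This gives a 10×5 integer matrix of rank 5; reducing to Smith normal form yields diagonal entries (1,1,1,1,1).

Now H_k = ker ∂_k / im ∂_{k+1}, so:

  H_0: rank C_0 − rank ∂_1 = 5 − 4 = 1, and the invariant factors of ∂_1 are all 1, so H_0 ≅ Z.
  H_1: rank ker ∂_1 − rank ∂_2 = (10 − 4) − 5 = 1, and the invariant factors of ∂_2 are all 1, so H_1 ≅ Z.
  H_2: rank ker ∂_2 − rank ∂_3 = (5 − 5) − 0 = 0, and there is no ∂_3, so H_2 ≅ 0.

As a check, the Euler characteristic is 5 − 10 + 5 = 0, which agrees with 1 − 1 + 0 = 0.
(K is a triangulation of the Möbius band.)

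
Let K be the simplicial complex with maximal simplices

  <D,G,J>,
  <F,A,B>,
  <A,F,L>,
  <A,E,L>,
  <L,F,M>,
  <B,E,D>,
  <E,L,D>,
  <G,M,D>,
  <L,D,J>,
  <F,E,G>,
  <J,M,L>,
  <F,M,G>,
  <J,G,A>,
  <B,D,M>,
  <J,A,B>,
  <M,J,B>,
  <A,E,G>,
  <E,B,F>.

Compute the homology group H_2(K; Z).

Take the total order A < B < D < E < F < G < J < L < M on the vertex set. Then K (dimension 2) consists of the simplices:

  0-simplices (9): A, B, D, E, F, G, J, L, M
  1-simplices (27): AB, AE, AF, AG, AJ, AL, BD, BE, BF, BJ, BM, DE, DG, DJ, DL, DM, EF, EG, EL, FG, FL, FM, GJ, GM, JL, JM, LM
  2-simplices (18): ABF, ABJ, AEG, AEL, AFL, AGJ, BDE, BDM, BEF, BJM, DEL, DGJ, DGM, DJL, EFG, FGM, FLM, JLM

so the chain groups are C_0 ≅ Z^9, C_1 ≅ Z^27, C_2 ≅ Z^18.

∂_1: C_1 → C_0 is given by ∂[p,q] = [q] − [p]. For instance
  ∂GM = M − G.
As a 9×27 matrix over Z this has rank 8, with invariant factors (1,1,1,1,1,1,1,1).

The boundary map ∂_2: C_2 → C_1 acts by ∂[p,q,r] = [q,r] − [p,r] + [p,q]. For instance
  ∂AFL = FL − AL + AF,
  ∂ABF = BF − AF + AB.
The resulting 27×18 matrix has rank 18, and its Smith normal form has invariant factors (1,1,1,1,1,1,1,1,1,1,1,1,1,1,1,1,1,2).

From H_k ≅ ker(∂_k) / im(∂_{k+1}) we obtain:

  H_2: rank ker ∂_2 − rank ∂_3 = (18 − 18) − 0 = 0, and there is no ∂_3, so H_2 = 0.

(K is a triangulation of the Klein bottle.)

H_2 ≅ 0.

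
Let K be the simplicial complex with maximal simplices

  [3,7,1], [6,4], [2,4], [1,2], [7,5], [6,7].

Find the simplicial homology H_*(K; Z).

H_0 = Z,  H_1 = Z,  H_2 = 0.

Fix the vertex order 1 < 2 < 3 < 4 < 5 < 6 < 7 and write every simplex with vertices in increasing order. Then dim K = 2 and the simplices of K are:

  0-simplices (7): [1], [2], [3], [4], [5], [6], [7]
  1-simplices (8): [1,2], [1,3], [1,7], [2,4], [3,7], [4,6], [5,7], [6,7]
  2-simplices (1): [1,3,7]

Hence C_0 ≅ Z^7, C_1 ≅ Z^8, C_2 ≅ Z^1.

∂_1: C_1 → C_0 sends each edge [p,q] (with p < q) to q − p. For instance
  ∂[1,7] = [7] − [1].
The 7×8 boundary matrix has rank 6 and Smith normal form diag(1,1,1,1,1,1).

The boundary map ∂_2: C_2 → C_1 acts by ∂[p,q,r] = [q,r] − [p,r] + [p,q]. For instance
  ∂[1,3,7] = [3,7] − [1,7] + [1,3].
The resulting 8×1 matrix has rank 1, and its Smith normal form has invariant factors (1).

Computing H_k = (kernel of ∂_k) / (image of ∂_{k+1}):

  H_0: rank C_0 − rank ∂_1 = 7 − 6 = 1, and the invariant factors of ∂_1 are all 1, so H_0 ≅ Z.
  H_1: rank ker ∂_1 − rank ∂_2 = (8 − 6) − 1 = 1, and the invariant factors of ∂_2 are all 1, so H_1 ≅ Z.
  H_2: rank ker ∂_2 − rank ∂_3 = (1 − 1) − 0 = 0, and there is no ∂_3, so H_2 ≅ 0.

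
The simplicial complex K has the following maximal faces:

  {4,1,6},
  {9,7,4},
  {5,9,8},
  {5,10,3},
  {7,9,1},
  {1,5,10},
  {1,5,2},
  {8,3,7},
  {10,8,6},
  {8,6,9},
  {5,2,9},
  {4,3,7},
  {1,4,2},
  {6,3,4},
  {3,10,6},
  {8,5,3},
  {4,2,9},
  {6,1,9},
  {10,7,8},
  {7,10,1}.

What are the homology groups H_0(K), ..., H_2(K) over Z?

We work with the vertex ordering 1 < 2 < 3 < 4 < 5 < 6 < 7 < 8 < 9 < 10. The simplices of K, each written with vertices in increasing order, are:

  0-simplices (10): [1], [2], [3], [4], [5], [6], [7], [8], [9], [10]
  1-simplices (30): (30 of them)
  2-simplices (20): (20 of them)

so the chain groups are C_0 ≅ Z^10, C_1 ≅ Z^30, C_2 ≅ Z^20.

Boundary ∂_1: C_1 → C_0 sends each edge [p,q] (with p < q) to q − p.
As a 10×30 matrix over Z this has rank 9, with invariant factors (1,1,1,1,1,1,1,1,1).

The boundary map ∂_2: C_2 → C_1 sends each 2-simplex [p,q,r] to [q,r] − [p,r] + [p,q]. For instance
  ∂[6,8,9] = [8,9] − [6,9] + [6,8],
  ∂[3,6,10] = [6,10] − [3,10] + [3,6].
The resulting 30×20 matrix has rank 20, and its Smith normal form has invariant factors (1,1,1,1,1,1,1,1,1,1,1,1,1,1,1,1,1,1,1,2).

From H_k ≅ ker(∂_k) / im(∂_{k+1}) we obtain:

  H_0: rank C_0 − rank ∂_1 = 10 − 9 = 1, and the invariant factors of ∂_1 are all 1, so H_0 ≅ Z.
  H_1: rank ker ∂_1 − rank ∂_2 = (30 − 9) − 20 = 1, and ∂_2 has invariant factor 2 > 1, so H_1 ≅ Z ⊕ Z/2.
  H_2: rank ker ∂_2 − rank ∂_3 = (20 − 20) − 0 = 0, and there is no ∂_3, so H_2 ≅ 0.

As a check, the Euler characteristic is 10 − 30 + 20 = 0, which agrees with 1 − 1 + 0 = 0.
(K is a triangulation of the Klein bottle.)

H_0 ≅ Z,  H_1 ≅ Z ⊕ Z/2,  H_2 = 0.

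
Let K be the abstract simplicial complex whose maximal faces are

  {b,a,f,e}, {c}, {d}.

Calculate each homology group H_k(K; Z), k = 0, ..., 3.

Order the vertices as a < b < c < d < e < f. Listing each simplex with vertices in this order, K has dimension 3 with simplices:

  0-simplices (6): a, b, c, d, e, f
  1-simplices (6): ab, ae, af, be, bf, ef
  2-simplices (4): abe, abf, aef, bef
  3-simplices (1): abef

so the chain groups are C_0 ≅ Z^6, C_1 ≅ Z^6, C_2 ≅ Z^4, C_3 ≅ Z^1.

The boundary map ∂_1: C_1 → C_0 maps an edge to its endpoints' difference, ∂[p,q] = q − p. For instance
  ∂af = f − a.
The 6×6 boundary matrix has rank 3 and Smith normal form diag(1,1,1).

Boundary ∂_2: C_2 → C_1 acts by ∂[p,q,r] = [q,r] − [p,r] + [p,q]. For instance
  ∂aef = ef − af + ae,
  ∂abe = be − ae + ab.
The 6×4 boundary matrix has rank 3 and Smith normal form diag(1,1,1).

Boundary ∂_3: C_3 → C_2 sends each 3-simplex σ to the alternating sum Σ_i (−1)^i (σ with its i-th vertex removed). For instance
  ∂abef = bef − aef + abf − abe.
The 4×1 boundary matrix has rank 1 and Smith normal form diag(1).

Computing H_k = (kernel of ∂_k) / (image of ∂_{k+1}):

  H_0: rank C_0 − rank ∂_1 = 6 − 3 = 3, and the invariant factors of ∂_1 are all 1, so H_0 ≅ Z^3.
  H_1: rank ker ∂_1 − rank ∂_2 = (6 − 3) − 3 = 0, and the invariant factors of ∂_2 are all 1, so H_1 ≅ 0.
  H_2: rank ker ∂_2 − rank ∂_3 = (4 − 3) − 1 = 0, and the invariant factors of ∂_3 are all 1, so H_2 ≅ 0.
  H_3: rank ker ∂_3 − rank ∂_4 = (1 − 1) − 0 = 0, and there is no ∂_4, so H_3 ≅ 0.

(K is a triangulation of the disjoint union of a set of 2 points and the 3-simplex.)

H_0 = Z^3,  H_1 = 0,  H_2 = 0,  H_3 = 0.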